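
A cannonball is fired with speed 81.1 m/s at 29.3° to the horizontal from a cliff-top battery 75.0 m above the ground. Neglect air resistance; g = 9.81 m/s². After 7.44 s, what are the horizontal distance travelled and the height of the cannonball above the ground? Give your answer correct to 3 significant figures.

v_x = 81.1 cos 29.3° = 70.72 m/s; v_y0 = 81.1 sin 29.3° = 39.69 m/s.
x = v_x t = 70.72 × 7.44 = 526 m.
y = 75.0 + v_y0 t − ½ g t² = 98.8 m.

x = 526 m, y = 98.8 m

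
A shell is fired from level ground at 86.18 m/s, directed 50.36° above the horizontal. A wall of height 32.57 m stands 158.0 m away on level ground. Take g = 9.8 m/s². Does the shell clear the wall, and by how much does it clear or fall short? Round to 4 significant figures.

v_x = 86.18 cos 50.36° = 54.980 m/s; v_y0 = 86.18 sin 50.36° = 66.364 m/s.
Time to reach the wall: t = 158.0 / 54.980 = 2.8738 s.
Height at that point: y = 66.364×2.8738 − 4.900×2.8738² = 150.25 m.
That is 150.25 − 32.57 = 117.7 m above the top of the wall, so the shell clears it.

Yes — it clears the wall by 117.7 m.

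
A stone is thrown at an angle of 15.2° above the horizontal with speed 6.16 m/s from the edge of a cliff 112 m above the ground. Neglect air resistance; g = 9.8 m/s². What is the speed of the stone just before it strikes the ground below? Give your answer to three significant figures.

v_x = 6.16 cos 15.2° = 5.945 m/s is unchanged throughout.
For the vertical component, v_y² = v_y0² + 2 g h = (1.615)² + 2×9.8×112 = 2198, so |v_y| = 46.88 m/s.
Impact speed = √(v_x² + v_y²) = √(35.34 + 2198) = 47.3 m/s.

47.3 m/s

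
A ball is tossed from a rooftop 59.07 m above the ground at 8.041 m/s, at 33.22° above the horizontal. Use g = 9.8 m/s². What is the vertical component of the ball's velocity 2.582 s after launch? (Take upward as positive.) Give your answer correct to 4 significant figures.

-20.90 m/s

Initial vertical component: v_y0 = 8.041 sin 33.22° = 4.4053 m/s.
v_y(t) = v_y0 − g t = 4.4053 − 9.8 × 2.582 = -20.90 m/s.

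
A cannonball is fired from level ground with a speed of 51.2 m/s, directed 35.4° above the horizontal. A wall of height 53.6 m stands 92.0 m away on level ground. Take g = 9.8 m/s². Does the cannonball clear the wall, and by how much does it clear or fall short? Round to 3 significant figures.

v_x = 51.2 cos 35.4° = 41.73 m/s; v_y0 = 51.2 sin 35.4° = 29.66 m/s.
Time to reach the wall: t = 92.0 / 41.73 = 2.205 s.
Height at that point: y = 29.66×2.205 − 4.900×2.205² = 41.58 m.
That is 53.6 − 41.58 = 12.0 m below the top of the wall, so the cannonball does not clear it.

No — it falls 12.0 m short of clearing the wall.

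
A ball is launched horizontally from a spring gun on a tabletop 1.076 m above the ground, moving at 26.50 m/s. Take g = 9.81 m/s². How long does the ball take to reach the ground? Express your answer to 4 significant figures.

The horizontal speed doesn't affect the fall. With v_y0 = 0, h = ½ g t².
t = √(2 × 1.076 / 9.81) = √0.21937 = 0.4684 s.

0.4684 s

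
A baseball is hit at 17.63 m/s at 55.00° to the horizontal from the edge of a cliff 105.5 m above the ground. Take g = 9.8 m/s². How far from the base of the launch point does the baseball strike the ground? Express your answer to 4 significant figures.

64.13 m

Components: v_x = 17.63 cos 55.00° = 10.112 m/s, v_y = 17.63 sin 55.00° = 14.442 m/s.
Vertical: 0 = 105.5 + 14.442 t − ½(9.8) t² ⇒ 4.900 t² − 14.442 t − 105.5 = 0.
t = [14.442 + √(208.57 + 2067.8)] / 9.800 = 6.3422 s.
Horizontal: R = v_x · t = 10.112 × 6.3422 = 64.13 m.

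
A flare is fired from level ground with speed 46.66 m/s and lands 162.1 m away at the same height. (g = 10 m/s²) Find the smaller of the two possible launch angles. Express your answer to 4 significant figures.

Level-ground range: R = v₀² sin(2θ)/g ⇒ sin 2θ = R g / v₀² = 162.1×10/46.66² = 0.7445.
2θ = arcsin(0.7445) = 48.116° or 180° − 48.116° = 131.884°.
So θ = 24.06° or θ = 65.94°.

24.06°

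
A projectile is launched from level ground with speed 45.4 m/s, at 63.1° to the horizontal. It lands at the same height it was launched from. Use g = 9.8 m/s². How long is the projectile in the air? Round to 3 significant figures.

Vertical component: v_y = 45.4 sin 63.1° = 40.49 m/s.
For a projectile landing at launch height, time of flight is t = 2 v_y / g = 2 × 40.49 / 9.8 = 8.26 s.

8.26 s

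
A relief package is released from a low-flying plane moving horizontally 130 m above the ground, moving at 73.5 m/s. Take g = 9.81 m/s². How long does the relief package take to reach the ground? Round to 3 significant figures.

5.15 s

The horizontal speed doesn't affect the fall. With v_y0 = 0, h = ½ g t².
t = √(2 × 130 / 9.81) = √26.50 = 5.15 s.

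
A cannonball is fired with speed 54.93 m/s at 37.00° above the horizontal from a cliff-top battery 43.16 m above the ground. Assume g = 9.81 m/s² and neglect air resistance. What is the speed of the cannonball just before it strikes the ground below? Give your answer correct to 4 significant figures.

62.16 m/s

v_x = 54.93 cos 37.00° = 43.869 m/s is unchanged throughout.
For the vertical component, v_y² = v_y0² + 2 g h = (33.058)² + 2×9.81×43.16 = 1939.6, so |v_y| = 44.041 m/s.
Impact speed = √(v_x² + v_y²) = √(1924.5 + 1939.6) = 62.16 m/s.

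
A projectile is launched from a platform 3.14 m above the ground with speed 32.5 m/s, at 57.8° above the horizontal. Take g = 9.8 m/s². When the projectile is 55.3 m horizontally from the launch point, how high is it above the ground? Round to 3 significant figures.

v_x = 32.5 cos 57.8° = 17.32 m/s, v_y0 = 32.5 sin 57.8° = 27.50 m/s.
Time to reach x = 55.3 m: t = x / v_x = 55.3 / 17.32 = 3.193 s.
y = 3.14 + v_y0 t − ½ g t² = 3.14 + 27.50×3.193 − 4.900×3.193² = 41.0 m.

41.0 m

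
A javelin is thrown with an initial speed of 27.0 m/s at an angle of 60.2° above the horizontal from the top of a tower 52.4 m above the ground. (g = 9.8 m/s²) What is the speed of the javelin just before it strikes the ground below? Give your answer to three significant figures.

v_x = 27.0 cos 60.2° = 13.42 m/s is unchanged throughout.
For the vertical component, v_y² = v_y0² + 2 g h = (23.43)² + 2×9.8×52.4 = 1576, so |v_y| = 39.70 m/s.
Impact speed = √(v_x² + v_y²) = √(180.1 + 1576) = 41.9 m/s.

41.9 m/s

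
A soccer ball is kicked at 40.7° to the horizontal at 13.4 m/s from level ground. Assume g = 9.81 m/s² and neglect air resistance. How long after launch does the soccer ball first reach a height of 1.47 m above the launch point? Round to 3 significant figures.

v_y0 = 13.4 sin 40.7° = 8.738 m/s.
Set y = v_y0 t − ½ g t² = 1.47: 4.905 t² − 8.738 t + 1.47 = 0.
t = [8.738 ± √(76.35 − 28.84)] / 9.81 = (8.738 ± 6.893) / 9.81, giving t = 0.188 s or t = 1.59 s.
The soccer ball is on the way up at the first time, so t = 0.188 s.

0.188 s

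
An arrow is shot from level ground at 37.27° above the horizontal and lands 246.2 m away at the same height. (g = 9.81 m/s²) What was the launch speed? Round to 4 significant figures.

On level ground, R = v₀² sin(2θ) / g, so v₀ = √(R g / sin 2θ).
sin(2 × 37.27°) = 0.9638.
v₀ = √(246.2 × 9.81 / 0.9638) = √2505.9 = 50.06 m/s.

50.06 m/s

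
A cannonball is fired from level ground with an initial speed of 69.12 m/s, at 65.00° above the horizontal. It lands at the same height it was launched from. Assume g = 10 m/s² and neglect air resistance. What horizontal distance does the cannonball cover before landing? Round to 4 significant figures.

366.0 m

Components: v_x = 69.12 cos 65.00° = 29.211 m/s, v_y = 69.12 sin 65.00° = 62.644 m/s.
Time of flight (same landing height): t = 2 v_y / g = 2 × 62.644 / 10 = 12.529 s.
Range: R = v_x · t = 29.211 × 12.529 = 366.0 m.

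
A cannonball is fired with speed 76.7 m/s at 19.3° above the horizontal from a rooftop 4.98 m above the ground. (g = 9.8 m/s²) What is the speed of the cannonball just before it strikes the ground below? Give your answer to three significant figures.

77.3 m/s

v_x = 76.7 cos 19.3° = 72.39 m/s is unchanged throughout.
For the vertical component, v_y² = v_y0² + 2 g h = (25.35)² + 2×9.8×4.98 = 740.2, so |v_y| = 27.21 m/s.
Impact speed = √(v_x² + v_y²) = √(5240 + 740.2) = 77.3 m/s.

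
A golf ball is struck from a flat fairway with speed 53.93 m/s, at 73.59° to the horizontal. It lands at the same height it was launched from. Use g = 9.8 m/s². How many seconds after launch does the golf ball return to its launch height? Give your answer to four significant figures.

10.56 s

Vertical component: v_y = 53.93 sin 73.59° = 51.733 m/s.
For a projectile landing at launch height, time of flight is t = 2 v_y / g = 2 × 51.733 / 9.8 = 10.56 s.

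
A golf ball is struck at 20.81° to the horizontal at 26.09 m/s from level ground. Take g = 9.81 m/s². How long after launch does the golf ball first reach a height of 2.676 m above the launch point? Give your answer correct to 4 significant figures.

v_y0 = 26.09 sin 20.81° = 9.2690 m/s.
Set y = v_y0 t − ½ g t² = 2.676: 4.905 t² − 9.2690 t + 2.676 = 0.
t = [9.2690 ± √(85.914 − 52.503)] / 9.81 = (9.2690 ± 5.7802) / 9.81, giving t = 0.3556 s or t = 1.534 s.
The golf ball is on the way up at the first time, so t = 0.3556 s.

0.3556 s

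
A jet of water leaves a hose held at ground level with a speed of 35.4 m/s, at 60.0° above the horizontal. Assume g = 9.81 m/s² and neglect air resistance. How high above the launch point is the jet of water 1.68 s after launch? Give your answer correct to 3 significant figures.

v_y0 = 35.4 sin 60.0° = 30.66 m/s.
y(t) = v_y0 t − ½ g t² = 30.66×1.68 − 4.905×1.68² = 37.7 m.

37.7 m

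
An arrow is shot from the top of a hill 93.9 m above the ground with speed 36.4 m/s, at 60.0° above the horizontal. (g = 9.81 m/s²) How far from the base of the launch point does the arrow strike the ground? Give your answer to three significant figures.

157 m

Components: v_x = 36.4 cos 60.0° = 18.20 m/s, v_y = 36.4 sin 60.0° = 31.52 m/s.
Vertical: 0 = 93.9 + 31.52 t − ½(9.81) t² ⇒ 4.905 t² − 31.52 t − 93.9 = 0.
t = [31.52 + √(993.5 + 1842)] / 9.810 = 8.641 s.
Horizontal: R = v_x · t = 18.20 × 8.641 = 157 m.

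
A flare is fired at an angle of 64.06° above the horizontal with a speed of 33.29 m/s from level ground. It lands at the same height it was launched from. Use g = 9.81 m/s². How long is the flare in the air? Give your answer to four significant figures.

6.103 s

Vertical component: v_y = 33.29 sin 64.06° = 29.936 m/s.
For a projectile landing at launch height, time of flight is t = 2 v_y / g = 2 × 29.936 / 9.81 = 6.103 s.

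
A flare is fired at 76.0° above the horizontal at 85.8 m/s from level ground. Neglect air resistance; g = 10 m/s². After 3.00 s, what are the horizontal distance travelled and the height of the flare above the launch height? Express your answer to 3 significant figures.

v_x = 85.8 cos 76.0° = 20.76 m/s; v_y0 = 85.8 sin 76.0° = 83.25 m/s.
x = v_x t = 20.76 × 3.00 = 62.3 m.
y = v_y0 t − ½ g t² = 83.25×3.00 − 5.000×3.00² = 205 m.

x = 62.3 m, y = 205 m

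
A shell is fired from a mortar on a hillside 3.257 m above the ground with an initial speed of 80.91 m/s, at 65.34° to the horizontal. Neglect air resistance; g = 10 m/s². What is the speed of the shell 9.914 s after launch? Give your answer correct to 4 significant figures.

v_x = 80.91 cos 65.34° = 33.758 m/s (constant).
v_y(t) = 80.91 sin 65.34° − g t = 73.531 − 10 × 9.914 = -25.609 m/s.
Speed = √(v_x² + v_y²) = √(1139.6 + 655.82) = 42.37 m/s.

42.37 m/s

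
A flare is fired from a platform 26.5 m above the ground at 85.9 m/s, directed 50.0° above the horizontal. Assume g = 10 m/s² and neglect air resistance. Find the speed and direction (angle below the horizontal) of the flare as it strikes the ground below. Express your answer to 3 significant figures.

v_x = 85.9 cos 50.0° = 55.22 m/s (constant).
|v_y| at impact = √((65.80)² + 2×10×26.5) = 69.71 m/s.
Speed = √(55.22² + 69.71²) = 88.9 m/s; angle = arctan(69.71/55.22) = 51.6° below horizontal.

88.9 m/s at 51.6° below the horizontal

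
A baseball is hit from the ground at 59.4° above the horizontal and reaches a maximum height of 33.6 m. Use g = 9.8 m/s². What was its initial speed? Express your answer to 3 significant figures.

At maximum height v_y = 0, so (v₀ sin θ)² = 2 g H.
v₀ sin 59.4° = √(2 × 9.8 × 33.6) = 25.66 m/s.
v₀ = 25.66 / sin 59.4° = 25.66 / 0.8607 = 29.8 m/s.

29.8 m/s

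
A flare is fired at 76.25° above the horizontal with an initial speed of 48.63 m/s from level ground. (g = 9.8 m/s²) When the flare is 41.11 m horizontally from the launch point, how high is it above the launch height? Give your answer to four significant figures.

v_x = 48.63 cos 76.25° = 11.559 m/s, v_y0 = 48.63 sin 76.25° = 47.236 m/s.
Time to reach x = 41.11 m: t = x / v_x = 41.11 / 11.559 = 3.5565 s.
y = v_y0 t − ½ g t² = 47.236×3.5565 − 4.900×3.5565² = 106.0 m.

106.0 m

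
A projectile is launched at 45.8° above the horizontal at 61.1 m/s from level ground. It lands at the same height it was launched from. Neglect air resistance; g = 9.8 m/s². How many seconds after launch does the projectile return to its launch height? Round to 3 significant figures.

Vertical component: v_y = 61.1 sin 45.8° = 43.80 m/s.
For a projectile landing at launch height, time of flight is t = 2 v_y / g = 2 × 43.80 / 9.8 = 8.94 s.

8.94 s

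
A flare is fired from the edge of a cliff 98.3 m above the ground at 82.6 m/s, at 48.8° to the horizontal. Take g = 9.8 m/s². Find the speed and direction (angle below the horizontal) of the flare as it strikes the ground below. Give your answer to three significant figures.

93.5 m/s at 54.4° below the horizontal

v_x = 82.6 cos 48.8° = 54.41 m/s (constant).
|v_y| at impact = √((62.15)² + 2×9.8×98.3) = 76.09 m/s.
Speed = √(54.41² + 76.09²) = 93.5 m/s; angle = arctan(76.09/54.41) = 54.4° below horizontal.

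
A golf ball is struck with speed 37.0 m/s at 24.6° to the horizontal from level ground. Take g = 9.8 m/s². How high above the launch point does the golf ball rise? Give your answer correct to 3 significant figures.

12.1 m

Vertical component of launch velocity: v_y = 37.0 sin 24.6° = 15.40 m/s.
At the highest point the vertical velocity is zero, so v_y² = 2 g h_max.
h_max = (15.40)² / (2 × 9.8) = 237.2 / 19.60 = 12.1 m.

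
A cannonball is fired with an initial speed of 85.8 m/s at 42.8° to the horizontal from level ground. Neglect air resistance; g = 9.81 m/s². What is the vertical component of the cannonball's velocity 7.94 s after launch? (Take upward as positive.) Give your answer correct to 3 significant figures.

-19.6 m/s

Initial vertical component: v_y0 = 85.8 sin 42.8° = 58.30 m/s.
v_y(t) = v_y0 − g t = 58.30 − 9.81 × 7.94 = -19.6 m/s.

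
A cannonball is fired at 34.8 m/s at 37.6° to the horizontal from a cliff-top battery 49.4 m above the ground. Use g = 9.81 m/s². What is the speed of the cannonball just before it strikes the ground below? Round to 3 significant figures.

46.7 m/s

v_x = 34.8 cos 37.6° = 27.57 m/s is unchanged throughout.
For the vertical component, v_y² = v_y0² + 2 g h = (21.23)² + 2×9.81×49.4 = 1420, so |v_y| = 37.68 m/s.
Impact speed = √(v_x² + v_y²) = √(760.1 + 1420) = 46.7 m/s.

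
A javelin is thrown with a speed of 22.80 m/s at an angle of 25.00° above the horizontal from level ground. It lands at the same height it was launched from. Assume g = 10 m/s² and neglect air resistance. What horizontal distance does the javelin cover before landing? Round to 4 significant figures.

39.82 m

For level ground, R = v₀² sin(2θ) / g.
sin(2 × 25.00°) = sin 50.000° = 0.7660.
R = (22.80)² × 0.7660 / 10 = 39.82 m.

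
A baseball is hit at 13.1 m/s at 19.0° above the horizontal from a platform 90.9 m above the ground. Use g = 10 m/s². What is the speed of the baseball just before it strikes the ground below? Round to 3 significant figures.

v_x = 13.1 cos 19.0° = 12.39 m/s is unchanged throughout.
For the vertical component, v_y² = v_y0² + 2 g h = (4.265)² + 2×10×90.9 = 1836, so |v_y| = 42.85 m/s.
Impact speed = √(v_x² + v_y²) = √(153.5 + 1836) = 44.6 m/s.

44.6 m/s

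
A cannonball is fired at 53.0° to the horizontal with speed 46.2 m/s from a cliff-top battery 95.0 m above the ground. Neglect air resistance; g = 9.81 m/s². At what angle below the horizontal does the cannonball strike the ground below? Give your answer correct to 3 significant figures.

v_x = 46.2 cos 53.0° = 27.80 m/s.
At impact |v_y| = √(v_y0² + 2 g h) = √(36.90² + 2×9.81×95.0) = 56.79 m/s.
Angle below horizontal = arctan(|v_y| / v_x) = arctan(56.79 / 27.80) = 63.9°.

63.9°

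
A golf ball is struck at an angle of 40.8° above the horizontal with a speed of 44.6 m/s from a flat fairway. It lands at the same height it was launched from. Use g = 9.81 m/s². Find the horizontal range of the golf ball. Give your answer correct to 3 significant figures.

For level ground, R = v₀² sin(2θ) / g.
sin(2 × 40.8°) = sin 81.60° = 0.9893.
R = (44.6)² × 0.9893 / 9.81 = 201 m.

201 m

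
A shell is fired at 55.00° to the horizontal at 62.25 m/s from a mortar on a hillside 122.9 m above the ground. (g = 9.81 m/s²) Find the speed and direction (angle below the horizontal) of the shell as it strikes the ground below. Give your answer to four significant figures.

79.29 m/s at 63.24° below the horizontal

v_x = 62.25 cos 55.00° = 35.705 m/s (constant).
|v_y| at impact = √((50.992)² + 2×9.81×122.9) = 70.792 m/s.
Speed = √(35.705² + 70.792²) = 79.29 m/s; angle = arctan(70.792/35.705) = 63.24° below horizontal.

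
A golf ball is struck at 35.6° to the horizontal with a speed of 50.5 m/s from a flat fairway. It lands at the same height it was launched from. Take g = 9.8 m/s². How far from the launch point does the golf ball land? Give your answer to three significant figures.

Components: v_x = 50.5 cos 35.6° = 41.06 m/s, v_y = 50.5 sin 35.6° = 29.40 m/s.
Time of flight (same landing height): t = 2 v_y / g = 2 × 29.40 / 9.8 = 6.000 s.
Range: R = v_x · t = 41.06 × 6.000 = 246 m.

246 m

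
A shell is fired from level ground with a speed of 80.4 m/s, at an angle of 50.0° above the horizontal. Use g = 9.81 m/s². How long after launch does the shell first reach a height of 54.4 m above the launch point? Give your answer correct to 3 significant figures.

v_y0 = 80.4 sin 50.0° = 61.59 m/s.
Set y = v_y0 t − ½ g t² = 54.4: 4.905 t² − 61.59 t + 54.4 = 0.
t = [61.59 ± √(3793 − 1067)] / 9.81 = (61.59 ± 52.21) / 9.81, giving t = 0.956 s or t = 11.6 s.
The shell is on the way up at the first time, so t = 0.956 s.

0.956 s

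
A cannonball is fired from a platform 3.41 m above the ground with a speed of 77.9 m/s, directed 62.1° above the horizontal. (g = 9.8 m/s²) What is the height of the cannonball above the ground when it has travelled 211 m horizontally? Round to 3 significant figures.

238 m

v_x = 77.9 cos 62.1° = 36.45 m/s, v_y0 = 77.9 sin 62.1° = 68.85 m/s.
Time to reach x = 211 m: t = x / v_x = 211 / 36.45 = 5.789 s.
y = 3.41 + v_y0 t − ½ g t² = 3.41 + 68.85×5.789 − 4.900×5.789² = 238 m.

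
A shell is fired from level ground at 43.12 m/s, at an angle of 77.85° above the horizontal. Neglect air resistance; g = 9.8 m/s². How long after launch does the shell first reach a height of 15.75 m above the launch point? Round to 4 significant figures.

v_y0 = 43.12 sin 77.85° = 42.154 m/s.
Set y = v_y0 t − ½ g t² = 15.75: 4.900 t² − 42.154 t + 15.75 = 0.
t = [42.154 ± √(1777.0 − 308.70)] / 9.8 = (42.154 ± 38.318) / 9.8, giving t = 0.3914 s or t = 8.211 s.
The shell is on the way up at the first time, so t = 0.3914 s.

0.3914 s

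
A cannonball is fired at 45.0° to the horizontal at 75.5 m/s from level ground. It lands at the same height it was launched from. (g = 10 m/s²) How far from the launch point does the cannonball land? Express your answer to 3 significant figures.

570 m

For level ground, R = v₀² sin(2θ) / g.
sin(2 × 45.0°) = sin 90.00° = 1.000.
R = (75.5)² × 1.000 / 10 = 570 m.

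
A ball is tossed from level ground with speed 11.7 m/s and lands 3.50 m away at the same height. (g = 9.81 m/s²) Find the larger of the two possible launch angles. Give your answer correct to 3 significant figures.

82.7°

Level-ground range: R = v₀² sin(2θ)/g ⇒ sin 2θ = R g / v₀² = 3.50×9.81/11.7² = 0.2508.
2θ = arcsin(0.2508) = 14.52° or 180° − 14.52° = 165.48°.
So θ = 7.26° or θ = 82.7°.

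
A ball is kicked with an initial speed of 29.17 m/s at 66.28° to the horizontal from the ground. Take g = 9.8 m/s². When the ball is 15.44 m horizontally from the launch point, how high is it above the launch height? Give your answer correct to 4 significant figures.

v_x = 29.17 cos 66.28° = 11.734 m/s, v_y0 = 29.17 sin 66.28° = 26.706 m/s.
Time to reach x = 15.44 m: t = x / v_x = 15.44 / 11.734 = 1.3158 s.
y = v_y0 t − ½ g t² = 26.706×1.3158 − 4.900×1.3158² = 26.66 m.

26.66 m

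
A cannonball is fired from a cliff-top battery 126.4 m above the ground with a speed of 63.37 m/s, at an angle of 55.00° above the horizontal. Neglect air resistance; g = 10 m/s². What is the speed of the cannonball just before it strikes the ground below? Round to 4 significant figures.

80.89 m/s

v_x = 63.37 cos 55.00° = 36.348 m/s is unchanged throughout.
For the vertical component, v_y² = v_y0² + 2 g h = (51.910)² + 2×10×126.4 = 5222.6, so |v_y| = 72.268 m/s.
Impact speed = √(v_x² + v_y²) = √(1321.2 + 5222.6) = 80.89 m/s.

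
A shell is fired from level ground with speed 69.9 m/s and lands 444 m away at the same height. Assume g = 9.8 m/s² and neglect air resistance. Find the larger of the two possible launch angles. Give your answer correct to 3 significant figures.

Level-ground range: R = v₀² sin(2θ)/g ⇒ sin 2θ = R g / v₀² = 444×9.8/69.9² = 0.8905.
2θ = arcsin(0.8905) = 62.94° or 180° − 62.94° = 117.06°.
So θ = 31.5° or θ = 58.5°.

58.5°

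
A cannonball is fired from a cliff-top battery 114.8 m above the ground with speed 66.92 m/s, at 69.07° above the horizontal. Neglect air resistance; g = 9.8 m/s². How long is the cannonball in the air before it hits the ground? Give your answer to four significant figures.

Vertical component: v_y = 66.92 sin 69.07° = 62.504 m/s.
Taking up as positive with launch at y = 114.8 m, landing at y = 0: 0 = 114.8 + 62.504 t − ½(9.8) t².
Solving 4.900 t² − 62.504 t − 114.8 = 0 gives t = [62.504 + √(62.504² + 4·4.900·114.8)] / 9.800 = 14.38 s.

14.38 s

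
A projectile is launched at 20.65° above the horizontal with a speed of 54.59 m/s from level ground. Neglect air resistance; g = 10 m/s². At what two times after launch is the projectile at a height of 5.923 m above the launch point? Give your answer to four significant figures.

0.3372 s and 3.513 s

v_y0 = 54.59 sin 20.65° = 19.252 m/s.
Set y = v_y0 t − ½ g t² = 5.923: 5.000 t² − 19.252 t + 5.923 = 0.
t = [19.252 ± √(370.64 − 118.46)] / 10 = (19.252 ± 15.880) / 10, giving t = 0.3372 s or t = 3.513 s.
So the projectile is at 5.923 m at t = 0.3372 s (rising) and t = 3.513 s (falling).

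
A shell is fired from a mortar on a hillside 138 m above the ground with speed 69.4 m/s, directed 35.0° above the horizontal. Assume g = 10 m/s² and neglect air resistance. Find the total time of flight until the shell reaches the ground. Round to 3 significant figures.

Vertical component: v_y = 69.4 sin 35.0° = 39.81 m/s.
Taking up as positive with launch at y = 138 m, landing at y = 0: 0 = 138 + 39.81 t − ½(10) t².
Solving 5.000 t² − 39.81 t − 138 = 0 gives t = [39.81 + √(39.81² + 4·5.000·138)] / 10.00 = 10.6 s.

10.6 s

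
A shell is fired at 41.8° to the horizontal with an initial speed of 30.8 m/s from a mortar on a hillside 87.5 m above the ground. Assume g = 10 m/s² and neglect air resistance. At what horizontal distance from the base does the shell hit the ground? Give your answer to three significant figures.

Components: v_x = 30.8 cos 41.8° = 22.96 m/s, v_y = 30.8 sin 41.8° = 20.53 m/s.
Vertical: 0 = 87.5 + 20.53 t − ½(10) t² ⇒ 5.000 t² − 20.53 t − 87.5 = 0.
t = [20.53 + √(421.5 + 1750)] / 10.00 = 6.713 s.
Horizontal: R = v_x · t = 22.96 × 6.713 = 154 m.

154 m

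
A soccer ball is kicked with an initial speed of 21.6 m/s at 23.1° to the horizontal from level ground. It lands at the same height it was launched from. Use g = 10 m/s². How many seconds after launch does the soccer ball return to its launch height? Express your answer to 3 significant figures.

Vertical component: v_y = 21.6 sin 23.1° = 8.474 m/s.
For a projectile landing at launch height, time of flight is t = 2 v_y / g = 2 × 8.474 / 10 = 1.69 s.

1.69 s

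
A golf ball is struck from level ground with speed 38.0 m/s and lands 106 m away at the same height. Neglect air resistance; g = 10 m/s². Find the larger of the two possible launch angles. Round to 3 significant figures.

66.4°

Level-ground range: R = v₀² sin(2θ)/g ⇒ sin 2θ = R g / v₀² = 106×10/38.0² = 0.7341.
2θ = arcsin(0.7341) = 47.23° or 180° − 47.23° = 132.77°.
So θ = 23.6° or θ = 66.4°.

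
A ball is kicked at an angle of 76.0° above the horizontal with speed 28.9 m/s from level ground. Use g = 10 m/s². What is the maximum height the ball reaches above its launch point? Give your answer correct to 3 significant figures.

39.3 m

Vertical component of launch velocity: v_y = 28.9 sin 76.0° = 28.04 m/s.
At the highest point the vertical velocity is zero, so v_y² = 2 g h_max.
h_max = (28.04)² / (2 × 10) = 786.2 / 20.00 = 39.3 m.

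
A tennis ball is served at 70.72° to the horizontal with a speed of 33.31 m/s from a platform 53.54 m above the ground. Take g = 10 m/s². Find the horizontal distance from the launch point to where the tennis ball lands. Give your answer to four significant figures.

Components: v_x = 33.31 cos 70.72° = 10.998 m/s, v_y = 33.31 sin 70.72° = 31.442 m/s.
Vertical: 0 = 53.54 + 31.442 t − ½(10) t² ⇒ 5.000 t² − 31.442 t − 53.54 = 0.
t = [31.442 + √(988.60 + 1070.8)] / 10.00 = 7.6823 s.
Horizontal: R = v_x · t = 10.998 × 7.6823 = 84.49 m.

84.49 m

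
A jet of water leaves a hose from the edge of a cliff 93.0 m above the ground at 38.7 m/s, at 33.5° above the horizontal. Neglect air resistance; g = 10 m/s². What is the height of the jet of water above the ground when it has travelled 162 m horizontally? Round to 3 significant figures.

74.2 m

v_x = 38.7 cos 33.5° = 32.27 m/s, v_y0 = 38.7 sin 33.5° = 21.36 m/s.
Time to reach x = 162 m: t = x / v_x = 162 / 32.27 = 5.020 s.
y = 93.0 + v_y0 t − ½ g t² = 93.0 + 21.36×5.020 − 5.000×5.020² = 74.2 m.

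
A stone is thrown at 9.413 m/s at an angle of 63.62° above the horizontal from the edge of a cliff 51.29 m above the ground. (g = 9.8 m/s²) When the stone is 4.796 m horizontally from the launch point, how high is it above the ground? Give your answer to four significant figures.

54.52 m

v_x = 9.413 cos 63.62° = 4.1824 m/s, v_y0 = 9.413 sin 63.62° = 8.4328 m/s.
Time to reach x = 4.796 m: t = x / v_x = 4.796 / 4.1824 = 1.1467 s.
y = 51.29 + v_y0 t − ½ g t² = 51.29 + 8.4328×1.1467 − 4.900×1.1467² = 54.52 m.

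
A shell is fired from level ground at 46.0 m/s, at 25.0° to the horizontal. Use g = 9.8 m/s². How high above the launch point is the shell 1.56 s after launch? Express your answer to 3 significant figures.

18.4 m

v_y0 = 46.0 sin 25.0° = 19.44 m/s.
y(t) = v_y0 t − ½ g t² = 19.44×1.56 − 4.900×1.56² = 18.4 m.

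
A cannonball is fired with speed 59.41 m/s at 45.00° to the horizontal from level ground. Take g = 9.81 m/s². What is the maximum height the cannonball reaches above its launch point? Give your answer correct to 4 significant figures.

89.95 m

Vertical component of launch velocity: v_y = 59.41 sin 45.00° = 42.009 m/s.
At the highest point the vertical velocity is zero, so v_y² = 2 g h_max.
h_max = (42.009)² / (2 × 9.81) = 1764.8 / 19.62 = 89.95 m.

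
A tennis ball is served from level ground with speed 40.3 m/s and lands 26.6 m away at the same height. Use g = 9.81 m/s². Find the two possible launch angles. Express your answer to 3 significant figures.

4.62° and 85.4°

Level-ground range: R = v₀² sin(2θ)/g ⇒ sin 2θ = R g / v₀² = 26.6×9.81/40.3² = 0.1607.
2θ = arcsin(0.1607) = 9.248° or 180° − 9.248° = 170.752°.
So θ = 4.62° or θ = 85.4°.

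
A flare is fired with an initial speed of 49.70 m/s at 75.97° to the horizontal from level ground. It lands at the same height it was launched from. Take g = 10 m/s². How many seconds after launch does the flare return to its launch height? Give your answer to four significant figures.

Vertical component: v_y = 49.70 sin 75.97° = 48.217 m/s.
For a projectile landing at launch height, time of flight is t = 2 v_y / g = 2 × 48.217 / 10 = 9.643 s.

9.643 s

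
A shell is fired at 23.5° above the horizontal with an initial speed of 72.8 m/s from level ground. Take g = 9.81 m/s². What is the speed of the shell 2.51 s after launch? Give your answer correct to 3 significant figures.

v_x = 72.8 cos 23.5° = 66.76 m/s (constant).
v_y(t) = 72.8 sin 23.5° − g t = 29.03 − 9.81 × 2.51 = 4.407 m/s.
Speed = √(v_x² + v_y²) = √(4457 + 19.42) = 66.9 m/s.

66.9 m/s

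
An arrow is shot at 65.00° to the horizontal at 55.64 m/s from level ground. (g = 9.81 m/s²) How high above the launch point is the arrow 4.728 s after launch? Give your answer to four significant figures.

128.8 m

v_y0 = 55.64 sin 65.00° = 50.427 m/s.
y(t) = v_y0 t − ½ g t² = 50.427×4.728 − 4.905×4.728² = 128.8 m.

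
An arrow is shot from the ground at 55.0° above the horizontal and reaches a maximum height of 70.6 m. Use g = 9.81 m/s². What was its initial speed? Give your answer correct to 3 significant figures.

45.4 m/s

At maximum height v_y = 0, so (v₀ sin θ)² = 2 g H.
v₀ sin 55.0° = √(2 × 9.81 × 70.6) = 37.22 m/s.
v₀ = 37.22 / sin 55.0° = 37.22 / 0.8192 = 45.4 m/s.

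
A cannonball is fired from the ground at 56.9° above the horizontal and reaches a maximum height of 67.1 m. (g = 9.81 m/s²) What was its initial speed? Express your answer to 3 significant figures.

43.3 m/s

At maximum height v_y = 0, so (v₀ sin θ)² = 2 g H.
v₀ sin 56.9° = √(2 × 9.81 × 67.1) = 36.28 m/s.
v₀ = 36.28 / sin 56.9° = 36.28 / 0.8377 = 43.3 m/s.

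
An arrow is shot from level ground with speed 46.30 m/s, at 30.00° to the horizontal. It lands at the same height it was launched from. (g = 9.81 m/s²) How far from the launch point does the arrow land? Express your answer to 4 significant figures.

For level ground, R = v₀² sin(2θ) / g.
sin(2 × 30.00°) = sin 60.000° = 0.8660.
R = (46.30)² × 0.8660 / 9.81 = 189.2 m.

189.2 m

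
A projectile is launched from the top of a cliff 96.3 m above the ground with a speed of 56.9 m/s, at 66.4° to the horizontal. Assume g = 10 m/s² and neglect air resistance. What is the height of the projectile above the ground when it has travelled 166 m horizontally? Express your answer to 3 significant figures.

211 m

v_x = 56.9 cos 66.4° = 22.78 m/s, v_y0 = 56.9 sin 66.4° = 52.14 m/s.
Time to reach x = 166 m: t = x / v_x = 166 / 22.78 = 7.287 s.
y = 96.3 + v_y0 t − ½ g t² = 96.3 + 52.14×7.287 − 5.000×7.287² = 211 m.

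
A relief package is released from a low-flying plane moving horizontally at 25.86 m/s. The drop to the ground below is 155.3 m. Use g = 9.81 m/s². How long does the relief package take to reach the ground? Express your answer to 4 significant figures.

5.627 s

The horizontal speed doesn't affect the fall. With v_y0 = 0, h = ½ g t².
t = √(2 × 155.3 / 9.81) = √31.662 = 5.627 s.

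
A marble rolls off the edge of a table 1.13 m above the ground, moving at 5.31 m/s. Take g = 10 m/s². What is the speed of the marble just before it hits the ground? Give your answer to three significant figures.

Fall time: t = √(2 × 1.13 / 10) = 0.4754 s.
At impact: v_x = 5.31 m/s (unchanged), v_y = g t = 10 × 0.4754 = 4.754 m/s.
Speed = √(v_x² + v_y²) = √(28.20 + 22.60) = 7.13 m/s.

7.13 m/s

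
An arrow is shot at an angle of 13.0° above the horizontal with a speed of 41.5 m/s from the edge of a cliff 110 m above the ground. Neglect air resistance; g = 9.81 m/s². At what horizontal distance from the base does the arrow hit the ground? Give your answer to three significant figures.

Components: v_x = 41.5 cos 13.0° = 40.44 m/s, v_y = 41.5 sin 13.0° = 9.335 m/s.
Vertical: 0 = 110 + 9.335 t − ½(9.81) t² ⇒ 4.905 t² − 9.335 t − 110 = 0.
t = [9.335 + √(87.14 + 2158)] / 9.810 = 5.782 s.
Horizontal: R = v_x · t = 40.44 × 5.782 = 234 m.

234 m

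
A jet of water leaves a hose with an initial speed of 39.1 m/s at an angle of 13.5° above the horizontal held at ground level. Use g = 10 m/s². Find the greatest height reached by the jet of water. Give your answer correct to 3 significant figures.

Vertical component of launch velocity: v_y = 39.1 sin 13.5° = 9.128 m/s.
At the highest point the vertical velocity is zero, so v_y² = 2 g h_max.
h_max = (9.128)² / (2 × 10) = 83.32 / 20.00 = 4.17 m.

4.17 m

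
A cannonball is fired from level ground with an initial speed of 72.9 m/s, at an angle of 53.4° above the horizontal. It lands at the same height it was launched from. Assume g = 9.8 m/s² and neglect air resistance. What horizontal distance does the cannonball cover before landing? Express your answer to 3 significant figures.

519 m

For level ground, R = v₀² sin(2θ) / g.
sin(2 × 53.4°) = sin 106.8° = 0.9573.
R = (72.9)² × 0.9573 / 9.8 = 519 m.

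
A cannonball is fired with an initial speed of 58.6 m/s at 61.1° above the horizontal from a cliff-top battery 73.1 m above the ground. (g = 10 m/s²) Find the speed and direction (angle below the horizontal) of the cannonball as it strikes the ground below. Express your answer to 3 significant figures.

70.0 m/s at 66.1° below the horizontal

v_x = 58.6 cos 61.1° = 28.32 m/s (constant).
|v_y| at impact = √((51.30)² + 2×10×73.1) = 63.98 m/s.
Speed = √(28.32² + 63.98²) = 70.0 m/s; angle = arctan(63.98/28.32) = 66.1° below horizontal.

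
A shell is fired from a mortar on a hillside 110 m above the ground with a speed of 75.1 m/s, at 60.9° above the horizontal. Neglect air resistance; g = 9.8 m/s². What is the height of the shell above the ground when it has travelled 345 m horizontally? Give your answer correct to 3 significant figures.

293 m

v_x = 75.1 cos 60.9° = 36.52 m/s, v_y0 = 75.1 sin 60.9° = 65.62 m/s.
Time to reach x = 345 m: t = x / v_x = 345 / 36.52 = 9.447 s.
y = 110 + v_y0 t − ½ g t² = 110 + 65.62×9.447 − 4.900×9.447² = 293 m.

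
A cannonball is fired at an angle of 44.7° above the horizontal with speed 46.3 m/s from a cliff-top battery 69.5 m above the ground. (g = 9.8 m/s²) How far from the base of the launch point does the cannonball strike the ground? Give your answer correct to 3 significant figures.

Components: v_x = 46.3 cos 44.7° = 32.91 m/s, v_y = 46.3 sin 44.7° = 32.57 m/s.
Vertical: 0 = 69.5 + 32.57 t − ½(9.8) t² ⇒ 4.900 t² − 32.57 t − 69.5 = 0.
t = [32.57 + √(1061 + 1362)] / 9.800 = 8.346 s.
Horizontal: R = v_x · t = 32.91 × 8.346 = 275 m.

275 m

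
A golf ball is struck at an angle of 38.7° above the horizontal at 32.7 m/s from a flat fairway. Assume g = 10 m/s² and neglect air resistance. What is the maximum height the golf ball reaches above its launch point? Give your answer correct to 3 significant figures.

20.9 m

Vertical component of launch velocity: v_y = 32.7 sin 38.7° = 20.45 m/s.
At the highest point the vertical velocity is zero, so v_y² = 2 g h_max.
h_max = (20.45)² / (2 × 10) = 418.2 / 20.00 = 20.9 m.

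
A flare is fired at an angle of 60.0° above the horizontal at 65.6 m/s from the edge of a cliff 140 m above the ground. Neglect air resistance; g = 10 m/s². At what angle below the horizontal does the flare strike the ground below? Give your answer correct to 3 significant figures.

v_x = 65.6 cos 60.0° = 32.80 m/s.
At impact |v_y| = √(v_y0² + 2 g h) = √(56.81² + 2×10×140) = 77.64 m/s.
Angle below horizontal = arctan(|v_y| / v_x) = arctan(77.64 / 32.80) = 67.1°.

67.1°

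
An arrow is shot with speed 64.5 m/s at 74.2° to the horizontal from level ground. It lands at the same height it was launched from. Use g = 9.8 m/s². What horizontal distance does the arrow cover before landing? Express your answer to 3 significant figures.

222 m

For level ground, R = v₀² sin(2θ) / g.
sin(2 × 74.2°) = sin 148.4° = 0.5240.
R = (64.5)² × 0.5240 / 9.8 = 222 m.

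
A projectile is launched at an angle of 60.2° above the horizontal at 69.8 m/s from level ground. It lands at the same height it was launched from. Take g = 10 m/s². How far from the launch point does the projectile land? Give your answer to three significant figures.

420 m

Components: v_x = 69.8 cos 60.2° = 34.69 m/s, v_y = 69.8 sin 60.2° = 60.57 m/s.
Time of flight (same landing height): t = 2 v_y / g = 2 × 60.57 / 10 = 12.11 s.
Range: R = v_x · t = 34.69 × 12.11 = 420 m.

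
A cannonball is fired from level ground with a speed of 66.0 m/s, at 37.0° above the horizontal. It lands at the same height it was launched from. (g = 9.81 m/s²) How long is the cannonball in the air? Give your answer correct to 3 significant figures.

Vertical component: v_y = 66.0 sin 37.0° = 39.72 m/s.
For a projectile landing at launch height, time of flight is t = 2 v_y / g = 2 × 39.72 / 9.81 = 8.10 s.

8.10 s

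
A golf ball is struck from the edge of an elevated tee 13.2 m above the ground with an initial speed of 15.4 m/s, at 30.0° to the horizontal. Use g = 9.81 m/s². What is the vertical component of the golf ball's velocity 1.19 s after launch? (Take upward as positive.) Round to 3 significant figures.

Initial vertical component: v_y0 = 15.4 sin 30.0° = 7.700 m/s.
v_y(t) = v_y0 − g t = 7.700 − 9.81 × 1.19 = -3.97 m/s.

-3.97 m/s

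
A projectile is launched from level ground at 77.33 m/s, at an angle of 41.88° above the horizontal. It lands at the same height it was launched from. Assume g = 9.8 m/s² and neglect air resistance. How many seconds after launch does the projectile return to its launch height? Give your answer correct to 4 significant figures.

Vertical component: v_y = 77.33 sin 41.88° = 51.623 m/s.
For a projectile landing at launch height, time of flight is t = 2 v_y / g = 2 × 51.623 / 9.8 = 10.54 s.

10.54 s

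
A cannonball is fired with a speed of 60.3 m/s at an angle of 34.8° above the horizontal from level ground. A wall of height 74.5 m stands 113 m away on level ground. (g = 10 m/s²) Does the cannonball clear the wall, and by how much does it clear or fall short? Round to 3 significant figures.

v_x = 60.3 cos 34.8° = 49.52 m/s; v_y0 = 60.3 sin 34.8° = 34.41 m/s.
Time to reach the wall: t = 113 / 49.52 = 2.282 s.
Height at that point: y = 34.41×2.282 − 5.000×2.282² = 52.49 m.
That is 74.5 − 52.49 = 22.0 m below the top of the wall, so the cannonball does not clear it.

No — it falls 22.0 m short of clearing the wall.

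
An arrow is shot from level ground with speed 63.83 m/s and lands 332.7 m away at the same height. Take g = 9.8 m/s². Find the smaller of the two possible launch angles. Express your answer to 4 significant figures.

26.58°

Level-ground range: R = v₀² sin(2θ)/g ⇒ sin 2θ = R g / v₀² = 332.7×9.8/63.83² = 0.8003.
2θ = arcsin(0.8003) = 53.159° or 180° − 53.159° = 126.841°.
So θ = 26.58° or θ = 63.42°.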